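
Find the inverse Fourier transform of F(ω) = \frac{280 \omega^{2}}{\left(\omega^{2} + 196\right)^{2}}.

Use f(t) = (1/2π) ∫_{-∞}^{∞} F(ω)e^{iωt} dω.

f(t) = 5 \left(1 - 14 \left|{t}\right|\right) e^{- 14 \left|{t}\right|}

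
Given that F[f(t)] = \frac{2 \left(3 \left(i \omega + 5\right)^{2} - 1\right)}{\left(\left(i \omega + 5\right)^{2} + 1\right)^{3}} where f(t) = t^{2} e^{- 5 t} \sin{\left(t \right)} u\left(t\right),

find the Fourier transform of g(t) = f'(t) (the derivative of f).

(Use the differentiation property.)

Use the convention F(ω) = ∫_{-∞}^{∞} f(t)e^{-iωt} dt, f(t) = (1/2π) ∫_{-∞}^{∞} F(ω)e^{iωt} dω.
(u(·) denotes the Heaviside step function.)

F[g](ω) = \frac{2 i \omega \left(3 \left(i \omega + 5\right)^{2} - 1\right)}{\left(\left(i \omega + 5\right)^{2} + 1\right)^{3}}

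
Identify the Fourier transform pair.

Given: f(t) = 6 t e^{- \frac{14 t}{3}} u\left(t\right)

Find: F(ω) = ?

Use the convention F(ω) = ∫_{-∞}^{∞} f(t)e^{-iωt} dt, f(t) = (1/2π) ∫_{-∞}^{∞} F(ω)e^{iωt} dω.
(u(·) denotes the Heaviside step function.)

F(ω) = \frac{54}{\left(3 i \omega + 14\right)^{2}}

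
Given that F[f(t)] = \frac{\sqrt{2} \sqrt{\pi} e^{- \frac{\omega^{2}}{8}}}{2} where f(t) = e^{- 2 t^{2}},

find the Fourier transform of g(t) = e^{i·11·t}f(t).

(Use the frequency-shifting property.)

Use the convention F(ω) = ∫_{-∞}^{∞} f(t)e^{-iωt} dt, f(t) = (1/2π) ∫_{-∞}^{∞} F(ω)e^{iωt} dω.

F[g](ω) = \frac{\sqrt{2} \sqrt{\pi} e^{- \frac{\left(\omega - 11\right)^{2}}{8}}}{2}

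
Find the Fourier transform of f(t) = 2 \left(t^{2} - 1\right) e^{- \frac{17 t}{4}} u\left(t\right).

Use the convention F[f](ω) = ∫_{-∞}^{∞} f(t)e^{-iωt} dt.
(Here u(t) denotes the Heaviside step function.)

F(ω) = \frac{8 \left(128 i \omega - \left(4 i \omega + 17\right)^{3} + 544\right)}{\left(4 i \omega + 17\right)^{4}}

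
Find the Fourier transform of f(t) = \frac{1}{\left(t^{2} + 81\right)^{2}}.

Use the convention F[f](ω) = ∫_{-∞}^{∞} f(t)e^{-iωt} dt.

F(ω) = \frac{\pi \left(9 \left|{\omega}\right| + 1\right) e^{- 9 \left|{\omega}\right|}}{1458}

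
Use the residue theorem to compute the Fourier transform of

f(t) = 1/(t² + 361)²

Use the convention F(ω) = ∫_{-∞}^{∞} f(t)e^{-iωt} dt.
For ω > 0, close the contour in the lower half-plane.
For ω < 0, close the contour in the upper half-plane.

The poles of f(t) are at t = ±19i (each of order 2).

Let g(z) = f(z)e^{-iωz}; for large |z| the factor e^{-iωz} decays in the lower half-plane when ω > 0 and in the upper half-plane when ω < 0.

Case ω > 0 (lower half-plane, clockwise contour ⇒ F(ω) = -2πi·ΣRes):
  Res_{z = - 19 i} g(z) = \frac{i \left(19 \omega + 1\right) e^{- 19 \omega}}{27436} (pole of order 2)
  F(ω) = -2πi·ΣRes = \frac{\pi \left(19 \omega + 1\right) e^{- 19 \omega}}{13718}

Case ω < 0 (upper half-plane, counterclockwise contour ⇒ F(ω) = +2πi·ΣRes):
  Res_{z = 19 i} g(z) = \frac{i \left(19 \omega - 1\right) e^{19 \omega}}{27436} (pole of order 2)
  F(ω) = 2πi·ΣRes = \frac{\pi \left(1 - 19 \omega\right) e^{19 \omega}}{13718}

Both cases combine into a single formula in |ω|:

F(ω) = \frac{\pi \left(19 \left|{\omega}\right| + 1\right) e^{- 19 \left|{\omega}\right|}}{13718}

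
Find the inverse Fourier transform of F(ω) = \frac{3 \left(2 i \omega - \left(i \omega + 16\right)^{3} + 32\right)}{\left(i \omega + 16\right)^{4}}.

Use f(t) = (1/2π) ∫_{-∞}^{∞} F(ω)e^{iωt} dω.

f(t) = 3 \left(t^{2} - 1\right) e^{- 16 t} u\left(t\right)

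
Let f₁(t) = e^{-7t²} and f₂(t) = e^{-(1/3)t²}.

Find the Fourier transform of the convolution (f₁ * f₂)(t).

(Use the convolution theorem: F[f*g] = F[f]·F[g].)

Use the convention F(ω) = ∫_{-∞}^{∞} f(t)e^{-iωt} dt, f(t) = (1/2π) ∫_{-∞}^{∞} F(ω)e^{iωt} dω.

F[f₁*f₂](ω) = \frac{\sqrt{21} \pi e^{- \frac{11 \omega^{2}}{14}}}{7}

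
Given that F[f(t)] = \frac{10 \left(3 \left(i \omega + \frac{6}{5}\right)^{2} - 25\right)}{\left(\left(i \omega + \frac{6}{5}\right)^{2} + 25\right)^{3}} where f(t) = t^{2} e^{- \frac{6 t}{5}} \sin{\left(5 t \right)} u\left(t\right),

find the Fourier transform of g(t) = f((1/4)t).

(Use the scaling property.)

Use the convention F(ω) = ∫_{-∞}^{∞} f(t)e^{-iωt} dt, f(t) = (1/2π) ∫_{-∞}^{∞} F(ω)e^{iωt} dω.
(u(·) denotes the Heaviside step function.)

F[g](ω) = \frac{25000 \left(12 \left(10 i \omega + 3\right)^{2} - 625\right)}{\left(4 \left(10 i \omega + 3\right)^{2} + 625\right)^{3}}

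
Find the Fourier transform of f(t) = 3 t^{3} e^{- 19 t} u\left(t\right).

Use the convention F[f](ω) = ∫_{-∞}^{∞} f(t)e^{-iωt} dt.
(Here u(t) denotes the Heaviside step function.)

F(ω) = \frac{18}{\left(i \omega + 19\right)^{4}}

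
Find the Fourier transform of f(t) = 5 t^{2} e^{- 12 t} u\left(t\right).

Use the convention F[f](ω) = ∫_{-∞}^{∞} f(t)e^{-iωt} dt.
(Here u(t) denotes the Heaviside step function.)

F(ω) = \frac{10}{\left(i \omega + 12\right)^{3}}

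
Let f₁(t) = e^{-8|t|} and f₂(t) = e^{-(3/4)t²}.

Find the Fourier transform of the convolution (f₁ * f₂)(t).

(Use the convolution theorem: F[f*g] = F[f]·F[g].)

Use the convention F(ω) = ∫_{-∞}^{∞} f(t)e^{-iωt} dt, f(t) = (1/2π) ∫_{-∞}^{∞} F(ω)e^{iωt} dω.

F[f₁*f₂](ω) = \frac{32 \sqrt{3} \sqrt{\pi} e^{- \frac{\omega^{2}}{3}}}{3 \left(\omega^{2} + 64\right)}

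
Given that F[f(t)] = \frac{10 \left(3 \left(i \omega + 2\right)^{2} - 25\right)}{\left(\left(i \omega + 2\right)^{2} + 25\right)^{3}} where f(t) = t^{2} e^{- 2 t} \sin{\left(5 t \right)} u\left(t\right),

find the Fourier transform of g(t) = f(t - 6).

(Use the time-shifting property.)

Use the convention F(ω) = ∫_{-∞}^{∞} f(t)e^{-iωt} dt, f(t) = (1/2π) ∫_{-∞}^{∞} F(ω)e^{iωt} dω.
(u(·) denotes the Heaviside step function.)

F[g](ω) = \frac{10 \left(3 \left(i \omega + 2\right)^{2} - 25\right) e^{- 6 i \omega}}{\left(\left(i \omega + 2\right)^{2} + 25\right)^{3}}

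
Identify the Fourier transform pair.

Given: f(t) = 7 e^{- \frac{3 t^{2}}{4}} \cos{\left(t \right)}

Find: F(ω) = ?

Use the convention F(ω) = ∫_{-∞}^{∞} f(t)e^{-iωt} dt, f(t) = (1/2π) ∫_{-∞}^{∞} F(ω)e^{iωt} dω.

F(ω) = \frac{7 \sqrt{3} \sqrt{\pi} \left(e^{\frac{4 \omega}{3}} + 1\right) e^{- \frac{\omega^{2}}{3} - \frac{2 \omega}{3} - \frac{1}{3}}}{3}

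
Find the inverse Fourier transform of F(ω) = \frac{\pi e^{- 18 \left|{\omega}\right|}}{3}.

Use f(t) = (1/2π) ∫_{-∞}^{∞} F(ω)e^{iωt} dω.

f(t) = \frac{6}{t^{2} + 324}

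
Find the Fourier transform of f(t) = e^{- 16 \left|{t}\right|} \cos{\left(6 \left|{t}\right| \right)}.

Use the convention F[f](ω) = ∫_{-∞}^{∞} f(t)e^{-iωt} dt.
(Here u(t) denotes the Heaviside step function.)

F(ω) = \frac{32 \left(\omega^{2} + 292\right)}{\omega^{4} + 440 \omega^{2} + 85264}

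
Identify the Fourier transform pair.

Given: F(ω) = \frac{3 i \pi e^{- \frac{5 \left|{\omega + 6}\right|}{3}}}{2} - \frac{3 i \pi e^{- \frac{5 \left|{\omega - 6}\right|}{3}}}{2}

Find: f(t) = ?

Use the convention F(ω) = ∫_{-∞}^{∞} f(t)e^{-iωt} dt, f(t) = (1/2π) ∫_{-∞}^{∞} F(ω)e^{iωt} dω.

f(t) = \frac{5 \sin{\left(6 t \right)}}{t^{2} + \frac{25}{9}}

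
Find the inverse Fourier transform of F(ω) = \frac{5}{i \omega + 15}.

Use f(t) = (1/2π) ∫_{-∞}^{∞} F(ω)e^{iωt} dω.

f(t) = 5 e^{- 15 t} u\left(t\right)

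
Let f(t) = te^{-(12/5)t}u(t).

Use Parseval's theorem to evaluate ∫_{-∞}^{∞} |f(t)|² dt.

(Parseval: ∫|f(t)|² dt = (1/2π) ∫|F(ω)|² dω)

∫|f(t)|² dt = \frac{125}{6912}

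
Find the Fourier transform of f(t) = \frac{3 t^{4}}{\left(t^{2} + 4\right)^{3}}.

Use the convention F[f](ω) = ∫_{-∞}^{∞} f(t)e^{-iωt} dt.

F(ω) = \frac{3 \pi \left(4 \omega^{2} - 10 \left|{\omega}\right| + 3\right) e^{- 2 \left|{\omega}\right|}}{16}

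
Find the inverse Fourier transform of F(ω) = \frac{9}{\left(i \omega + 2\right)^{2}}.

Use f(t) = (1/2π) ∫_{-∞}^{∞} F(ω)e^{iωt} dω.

f(t) = 9 t e^{- 2 t} u\left(t\right)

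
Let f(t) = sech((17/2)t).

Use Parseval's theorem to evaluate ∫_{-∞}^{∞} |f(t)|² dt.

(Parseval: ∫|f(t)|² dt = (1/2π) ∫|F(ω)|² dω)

∫|f(t)|² dt = \frac{4}{17}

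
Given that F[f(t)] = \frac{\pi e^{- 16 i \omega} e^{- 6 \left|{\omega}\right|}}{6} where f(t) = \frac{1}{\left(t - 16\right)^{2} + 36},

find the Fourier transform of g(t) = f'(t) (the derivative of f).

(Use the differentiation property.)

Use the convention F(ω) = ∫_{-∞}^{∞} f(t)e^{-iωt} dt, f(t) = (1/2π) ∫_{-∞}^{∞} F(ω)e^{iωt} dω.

F[g](ω) = \frac{i \pi \omega e^{- 16 i \omega - 6 \left|{\omega}\right|}}{6}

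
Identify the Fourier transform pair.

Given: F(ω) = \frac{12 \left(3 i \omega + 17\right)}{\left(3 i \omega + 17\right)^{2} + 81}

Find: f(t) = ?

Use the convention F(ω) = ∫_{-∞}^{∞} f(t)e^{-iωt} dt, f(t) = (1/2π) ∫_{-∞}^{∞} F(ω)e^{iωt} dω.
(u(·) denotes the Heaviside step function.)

f(t) = 4 e^{- \frac{17 t}{3}} \cos{\left(3 t \right)} u\left(t\right)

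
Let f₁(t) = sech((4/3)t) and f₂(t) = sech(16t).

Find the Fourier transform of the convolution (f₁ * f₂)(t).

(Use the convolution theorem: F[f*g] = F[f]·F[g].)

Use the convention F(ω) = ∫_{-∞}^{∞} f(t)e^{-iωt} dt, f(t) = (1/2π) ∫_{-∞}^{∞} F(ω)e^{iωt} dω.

F[f₁*f₂](ω) = \frac{3 \pi^{2}}{64 \cosh{\left(\frac{\pi \omega}{32} \right)} \cosh{\left(\frac{3 \pi \omega}{8} \right)}}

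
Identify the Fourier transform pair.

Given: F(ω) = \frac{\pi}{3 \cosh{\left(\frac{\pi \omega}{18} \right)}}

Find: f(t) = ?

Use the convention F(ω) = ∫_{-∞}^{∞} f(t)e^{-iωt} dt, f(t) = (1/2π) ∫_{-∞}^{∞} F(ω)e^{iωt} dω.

f(t) = \frac{3}{\cosh{\left(9 t \right)}}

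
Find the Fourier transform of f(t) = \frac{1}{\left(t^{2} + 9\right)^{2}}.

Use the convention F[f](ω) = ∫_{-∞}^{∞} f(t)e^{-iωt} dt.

F(ω) = \frac{\pi \left(3 \left|{\omega}\right| + 1\right) e^{- 3 \left|{\omega}\right|}}{54}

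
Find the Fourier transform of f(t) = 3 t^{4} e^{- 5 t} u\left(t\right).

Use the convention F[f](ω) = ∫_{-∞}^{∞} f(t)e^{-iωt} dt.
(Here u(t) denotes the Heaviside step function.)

F(ω) = \frac{72}{\left(i \omega + 5\right)^{5}}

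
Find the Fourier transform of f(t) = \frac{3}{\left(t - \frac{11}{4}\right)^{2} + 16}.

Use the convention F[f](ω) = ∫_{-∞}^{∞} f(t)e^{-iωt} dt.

F(ω) = \frac{3 \pi e^{- \frac{11 i \omega}{4} - 4 \left|{\omega}\right|}}{4}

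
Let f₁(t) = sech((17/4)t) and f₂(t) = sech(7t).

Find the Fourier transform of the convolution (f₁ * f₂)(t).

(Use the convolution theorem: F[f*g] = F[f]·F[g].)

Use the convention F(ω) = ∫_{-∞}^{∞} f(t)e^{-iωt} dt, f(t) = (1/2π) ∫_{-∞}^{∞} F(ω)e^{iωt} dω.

F[f₁*f₂](ω) = \frac{4 \pi^{2}}{119 \cosh{\left(\frac{\pi \omega}{14} \right)} \cosh{\left(\frac{2 \pi \omega}{17} \right)}}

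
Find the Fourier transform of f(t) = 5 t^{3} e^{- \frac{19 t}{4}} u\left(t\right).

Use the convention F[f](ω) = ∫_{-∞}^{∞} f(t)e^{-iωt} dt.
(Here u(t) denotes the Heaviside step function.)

F(ω) = \frac{7680}{\left(4 i \omega + 19\right)^{4}}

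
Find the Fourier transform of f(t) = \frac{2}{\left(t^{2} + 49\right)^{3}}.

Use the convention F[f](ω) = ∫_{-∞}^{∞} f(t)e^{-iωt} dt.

F(ω) = \frac{\pi \left(49 \omega^{2} + 21 \left|{\omega}\right| + 3\right) e^{- 7 \left|{\omega}\right|}}{67228}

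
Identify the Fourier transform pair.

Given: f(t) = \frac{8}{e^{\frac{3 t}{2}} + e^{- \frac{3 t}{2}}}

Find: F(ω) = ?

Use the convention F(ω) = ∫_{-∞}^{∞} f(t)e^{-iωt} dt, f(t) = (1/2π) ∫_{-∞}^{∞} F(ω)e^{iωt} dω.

F(ω) = \frac{8 \pi}{3 \cosh{\left(\frac{\pi \omega}{3} \right)}}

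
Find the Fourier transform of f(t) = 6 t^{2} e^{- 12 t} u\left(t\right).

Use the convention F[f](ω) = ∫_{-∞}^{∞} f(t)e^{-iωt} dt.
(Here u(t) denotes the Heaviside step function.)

F(ω) = \frac{12}{\left(i \omega + 12\right)^{3}}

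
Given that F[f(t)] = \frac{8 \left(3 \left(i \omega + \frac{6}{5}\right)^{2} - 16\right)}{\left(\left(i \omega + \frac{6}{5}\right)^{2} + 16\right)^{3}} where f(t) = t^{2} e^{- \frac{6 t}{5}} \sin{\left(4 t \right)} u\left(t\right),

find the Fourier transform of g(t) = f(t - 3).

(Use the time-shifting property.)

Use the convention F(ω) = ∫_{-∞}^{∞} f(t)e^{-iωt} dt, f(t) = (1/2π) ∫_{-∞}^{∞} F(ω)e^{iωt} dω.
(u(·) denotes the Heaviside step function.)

F[g](ω) = \frac{5000 \left(3 \left(5 i \omega + 6\right)^{2} - 400\right) e^{- 3 i \omega}}{\left(\left(5 i \omega + 6\right)^{2} + 400\right)^{3}}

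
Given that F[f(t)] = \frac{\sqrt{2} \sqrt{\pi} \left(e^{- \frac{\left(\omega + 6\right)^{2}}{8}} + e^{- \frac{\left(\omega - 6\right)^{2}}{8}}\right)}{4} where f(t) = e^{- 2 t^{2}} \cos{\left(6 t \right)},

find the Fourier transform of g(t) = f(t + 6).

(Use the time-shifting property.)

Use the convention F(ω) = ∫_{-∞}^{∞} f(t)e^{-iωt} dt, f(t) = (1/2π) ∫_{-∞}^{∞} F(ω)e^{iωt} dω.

F[g](ω) = \frac{\sqrt{2} \sqrt{\pi} \left(e^{3 \omega} + 1\right) e^{- \frac{\omega^{2}}{8} - \frac{3 \omega}{2} + 6 i \omega - \frac{9}{2}}}{4}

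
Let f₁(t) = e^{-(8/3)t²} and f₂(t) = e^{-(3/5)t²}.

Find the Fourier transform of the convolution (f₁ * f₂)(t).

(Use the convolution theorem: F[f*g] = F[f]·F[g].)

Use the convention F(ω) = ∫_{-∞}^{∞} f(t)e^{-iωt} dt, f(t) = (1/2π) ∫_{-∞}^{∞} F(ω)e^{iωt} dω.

F[f₁*f₂](ω) = \frac{\sqrt{10} \pi e^{- \frac{49 \omega^{2}}{96}}}{4}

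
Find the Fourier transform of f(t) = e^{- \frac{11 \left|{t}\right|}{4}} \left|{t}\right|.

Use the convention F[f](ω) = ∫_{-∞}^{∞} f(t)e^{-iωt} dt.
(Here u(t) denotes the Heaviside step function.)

F(ω) = \frac{32 \left(121 - 16 \omega^{2}\right)}{\left(16 \omega^{2} + 121\right)^{2}}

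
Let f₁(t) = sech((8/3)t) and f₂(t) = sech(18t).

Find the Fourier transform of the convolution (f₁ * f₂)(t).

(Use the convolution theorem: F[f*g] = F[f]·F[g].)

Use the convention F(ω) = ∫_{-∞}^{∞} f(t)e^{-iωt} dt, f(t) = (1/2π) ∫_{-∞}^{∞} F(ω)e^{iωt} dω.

F[f₁*f₂](ω) = \frac{\pi^{2}}{48 \cosh{\left(\frac{\pi \omega}{36} \right)} \cosh{\left(\frac{3 \pi \omega}{16} \right)}}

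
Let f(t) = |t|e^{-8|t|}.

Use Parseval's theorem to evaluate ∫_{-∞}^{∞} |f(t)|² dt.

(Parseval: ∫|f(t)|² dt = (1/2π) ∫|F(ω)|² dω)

∫|f(t)|² dt = \frac{1}{1024}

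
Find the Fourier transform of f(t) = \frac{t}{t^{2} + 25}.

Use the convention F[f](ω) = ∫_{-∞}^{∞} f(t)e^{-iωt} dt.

F(ω) = - i \pi e^{- 5 \left|{\omega}\right|} \operatorname{sign}{\left(\omega \right)}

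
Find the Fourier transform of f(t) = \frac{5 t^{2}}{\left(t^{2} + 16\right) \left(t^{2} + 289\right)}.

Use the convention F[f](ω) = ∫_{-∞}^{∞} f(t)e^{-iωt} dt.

F(ω) = \frac{5 \pi \left(17 - 4 e^{13 \left|{\omega}\right|}\right) e^{- 17 \left|{\omega}\right|}}{273}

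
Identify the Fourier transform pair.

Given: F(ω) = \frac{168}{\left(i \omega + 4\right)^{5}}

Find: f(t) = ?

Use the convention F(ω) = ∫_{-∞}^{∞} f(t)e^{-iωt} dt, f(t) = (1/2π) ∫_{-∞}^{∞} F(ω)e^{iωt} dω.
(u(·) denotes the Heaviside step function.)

f(t) = 7 t^{4} e^{- 4 t} u\left(t\right)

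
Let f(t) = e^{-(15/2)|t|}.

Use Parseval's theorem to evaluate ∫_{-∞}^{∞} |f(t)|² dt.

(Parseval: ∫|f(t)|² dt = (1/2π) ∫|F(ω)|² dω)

∫|f(t)|² dt = \frac{2}{15}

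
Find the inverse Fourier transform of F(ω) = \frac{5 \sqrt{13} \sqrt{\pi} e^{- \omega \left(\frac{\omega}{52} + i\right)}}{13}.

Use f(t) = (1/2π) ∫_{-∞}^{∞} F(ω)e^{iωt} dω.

f(t) = 5 e^{- 13 \left(t - 1\right)^{2}}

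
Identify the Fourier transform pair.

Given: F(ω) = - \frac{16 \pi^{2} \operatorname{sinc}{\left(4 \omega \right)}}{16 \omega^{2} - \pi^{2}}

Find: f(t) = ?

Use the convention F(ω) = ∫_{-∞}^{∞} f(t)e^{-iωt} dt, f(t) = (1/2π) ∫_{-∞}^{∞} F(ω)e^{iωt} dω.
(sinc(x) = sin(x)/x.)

f(t) = 4 \left(\begin{cases} \cos^{2}{\left(\frac{\pi t}{8} \right)} & \text{for}\: \left|{t}\right| < 4 \\0 & \text{otherwise} \end{cases}\right)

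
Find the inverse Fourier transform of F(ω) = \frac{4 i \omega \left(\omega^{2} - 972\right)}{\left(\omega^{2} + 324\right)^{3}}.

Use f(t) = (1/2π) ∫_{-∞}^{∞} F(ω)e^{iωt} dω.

f(t) = t e^{- 18 \left|{t}\right|} \left|{t}\right|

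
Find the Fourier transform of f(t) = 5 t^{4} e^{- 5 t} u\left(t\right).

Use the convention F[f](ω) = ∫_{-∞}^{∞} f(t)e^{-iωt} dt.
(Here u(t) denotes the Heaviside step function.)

F(ω) = \frac{120}{\left(i \omega + 5\right)^{5}}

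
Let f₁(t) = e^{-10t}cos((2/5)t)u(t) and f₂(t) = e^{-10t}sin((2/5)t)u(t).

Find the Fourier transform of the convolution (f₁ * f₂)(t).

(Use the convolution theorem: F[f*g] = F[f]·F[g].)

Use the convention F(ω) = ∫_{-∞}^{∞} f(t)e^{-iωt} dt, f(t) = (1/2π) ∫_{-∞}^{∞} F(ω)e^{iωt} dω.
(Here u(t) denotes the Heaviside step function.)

F[f₁*f₂](ω) = \frac{250 \left(i \omega + 10\right)}{\left(25 \left(i \omega + 10\right)^{2} + 4\right)^{2}}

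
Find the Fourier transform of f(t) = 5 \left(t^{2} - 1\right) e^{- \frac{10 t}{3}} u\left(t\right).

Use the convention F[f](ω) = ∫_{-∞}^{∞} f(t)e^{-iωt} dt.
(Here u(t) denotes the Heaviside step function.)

F(ω) = \frac{15 \left(54 i \omega - \left(3 i \omega + 10\right)^{3} + 180\right)}{\left(3 i \omega + 10\right)^{4}}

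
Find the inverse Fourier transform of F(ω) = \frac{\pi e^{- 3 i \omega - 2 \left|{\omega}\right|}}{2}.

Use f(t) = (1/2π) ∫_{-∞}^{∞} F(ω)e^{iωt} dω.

f(t) = \frac{1}{\left(t - 3\right)^{2} + 4}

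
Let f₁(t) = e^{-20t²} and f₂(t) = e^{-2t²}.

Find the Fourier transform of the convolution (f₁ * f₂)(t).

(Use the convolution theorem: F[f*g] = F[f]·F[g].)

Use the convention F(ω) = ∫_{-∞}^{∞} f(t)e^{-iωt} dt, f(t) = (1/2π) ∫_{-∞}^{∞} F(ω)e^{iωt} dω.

F[f₁*f₂](ω) = \frac{\sqrt{10} \pi e^{- \frac{11 \omega^{2}}{80}}}{20}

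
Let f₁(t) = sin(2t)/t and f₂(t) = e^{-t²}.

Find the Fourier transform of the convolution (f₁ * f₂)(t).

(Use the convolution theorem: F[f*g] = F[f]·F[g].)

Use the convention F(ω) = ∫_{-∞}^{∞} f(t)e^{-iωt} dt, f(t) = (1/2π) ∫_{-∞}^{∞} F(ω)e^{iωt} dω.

F[f₁*f₂](ω) = \begin{cases} \pi^{\frac{3}{2}} e^{- \frac{\omega^{2}}{4}} & \text{for}\: \omega > -2 \wedge \omega < 2 \\0 & \text{otherwise} \end{cases}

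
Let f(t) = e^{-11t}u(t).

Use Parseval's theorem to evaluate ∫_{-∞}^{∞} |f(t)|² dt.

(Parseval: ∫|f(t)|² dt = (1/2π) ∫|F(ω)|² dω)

∫|f(t)|² dt = \frac{1}{22}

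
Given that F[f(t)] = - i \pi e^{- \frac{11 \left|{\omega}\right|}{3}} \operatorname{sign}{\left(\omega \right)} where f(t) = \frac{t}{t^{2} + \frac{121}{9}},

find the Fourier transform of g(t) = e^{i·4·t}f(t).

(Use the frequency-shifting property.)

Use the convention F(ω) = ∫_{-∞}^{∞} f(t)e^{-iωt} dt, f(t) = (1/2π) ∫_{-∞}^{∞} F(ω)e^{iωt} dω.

F[g](ω) = - i \pi e^{- \frac{11 \left|{\omega - 4}\right|}{3}} \operatorname{sign}{\left(\omega - 4 \right)}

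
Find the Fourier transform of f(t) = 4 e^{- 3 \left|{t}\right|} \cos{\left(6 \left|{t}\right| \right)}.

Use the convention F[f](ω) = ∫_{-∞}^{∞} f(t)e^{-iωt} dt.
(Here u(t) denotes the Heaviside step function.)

F(ω) = \frac{24 \left(\omega^{2} + 45\right)}{\omega^{4} - 54 \omega^{2} + 2025}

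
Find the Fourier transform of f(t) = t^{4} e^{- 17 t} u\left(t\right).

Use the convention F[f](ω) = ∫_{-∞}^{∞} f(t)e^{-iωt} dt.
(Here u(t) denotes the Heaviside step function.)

F(ω) = \frac{24}{\left(i \omega + 17\right)^{5}}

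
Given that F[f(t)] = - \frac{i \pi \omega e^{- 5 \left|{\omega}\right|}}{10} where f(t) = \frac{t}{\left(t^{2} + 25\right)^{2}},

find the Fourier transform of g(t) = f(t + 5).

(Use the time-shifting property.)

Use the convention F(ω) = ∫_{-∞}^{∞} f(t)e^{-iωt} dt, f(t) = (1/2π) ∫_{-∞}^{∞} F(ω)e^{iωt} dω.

F[g](ω) = - \frac{i \pi \omega e^{5 i \omega - 5 \left|{\omega}\right|}}{10}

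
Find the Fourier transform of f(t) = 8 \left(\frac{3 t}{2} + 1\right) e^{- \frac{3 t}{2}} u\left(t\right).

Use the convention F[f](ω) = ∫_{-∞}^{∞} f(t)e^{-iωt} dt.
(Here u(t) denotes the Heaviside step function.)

F(ω) = \frac{32 \left(- i \omega - 3\right)}{4 \omega^{2} - 12 i \omega - 9}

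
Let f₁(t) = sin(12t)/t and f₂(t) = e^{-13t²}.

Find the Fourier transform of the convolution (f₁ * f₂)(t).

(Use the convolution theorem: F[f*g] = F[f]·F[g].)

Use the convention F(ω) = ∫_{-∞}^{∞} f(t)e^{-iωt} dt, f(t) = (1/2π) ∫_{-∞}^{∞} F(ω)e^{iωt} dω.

F[f₁*f₂](ω) = \begin{cases} \frac{\sqrt{13} \pi^{\frac{3}{2}} e^{- \frac{\omega^{2}}{52}}}{13} & \text{for}\: \omega > -12 \wedge \omega < 12 \\0 & \text{otherwise} \end{cases}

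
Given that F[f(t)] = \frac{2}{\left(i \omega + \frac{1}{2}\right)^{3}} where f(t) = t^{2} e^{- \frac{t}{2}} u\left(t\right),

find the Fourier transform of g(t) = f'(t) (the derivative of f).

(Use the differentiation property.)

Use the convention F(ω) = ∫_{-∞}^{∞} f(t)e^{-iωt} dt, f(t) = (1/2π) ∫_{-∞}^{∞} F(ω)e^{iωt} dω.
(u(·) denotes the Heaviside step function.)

F[g](ω) = \frac{16 i \omega}{\left(2 i \omega + 1\right)^{3}}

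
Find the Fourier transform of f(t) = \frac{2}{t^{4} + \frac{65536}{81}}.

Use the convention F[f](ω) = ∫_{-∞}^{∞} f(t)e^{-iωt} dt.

F(ω) = \frac{27 \pi e^{- \frac{8 \sqrt{2} \left|{\omega}\right|}{3}} \sin{\left(\frac{8 \sqrt{2} \left|{\omega}\right|}{3} + \frac{\pi}{4} \right)}}{2048}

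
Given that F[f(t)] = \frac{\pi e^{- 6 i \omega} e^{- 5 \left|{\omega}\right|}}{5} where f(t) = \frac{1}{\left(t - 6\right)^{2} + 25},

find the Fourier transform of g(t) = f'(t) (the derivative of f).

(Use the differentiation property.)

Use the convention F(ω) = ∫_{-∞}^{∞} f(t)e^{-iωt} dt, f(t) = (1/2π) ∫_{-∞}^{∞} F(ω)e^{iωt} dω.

F[g](ω) = \frac{i \pi \omega e^{- 6 i \omega - 5 \left|{\omega}\right|}}{5}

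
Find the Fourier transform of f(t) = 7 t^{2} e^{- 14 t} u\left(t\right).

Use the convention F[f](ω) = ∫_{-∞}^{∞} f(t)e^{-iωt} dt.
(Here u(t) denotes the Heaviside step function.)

F(ω) = \frac{14}{\left(i \omega + 14\right)^{3}}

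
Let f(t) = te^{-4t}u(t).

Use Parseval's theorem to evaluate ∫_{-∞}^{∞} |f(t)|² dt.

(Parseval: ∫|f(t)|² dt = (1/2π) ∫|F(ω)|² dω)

∫|f(t)|² dt = \frac{1}{256}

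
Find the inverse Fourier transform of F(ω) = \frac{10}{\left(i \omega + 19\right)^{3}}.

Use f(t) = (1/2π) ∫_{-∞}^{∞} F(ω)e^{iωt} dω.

f(t) = 5 t^{2} e^{- 19 t} u\left(t\right)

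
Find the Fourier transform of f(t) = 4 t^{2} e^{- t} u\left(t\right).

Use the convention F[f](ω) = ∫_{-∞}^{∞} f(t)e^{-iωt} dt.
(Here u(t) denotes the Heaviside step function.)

F(ω) = \frac{8}{\left(i \omega + 1\right)^{3}}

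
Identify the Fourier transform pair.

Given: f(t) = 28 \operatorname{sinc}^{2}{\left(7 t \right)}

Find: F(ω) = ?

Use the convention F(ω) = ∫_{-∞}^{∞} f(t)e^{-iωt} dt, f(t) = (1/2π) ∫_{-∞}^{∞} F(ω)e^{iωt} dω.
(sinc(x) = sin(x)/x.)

F(ω) = \begin{cases} \frac{2 \pi \left(14 - \left|{\omega}\right|\right)}{7} & \text{for}\: \omega > -14 \wedge \omega < 14 \\0 & \text{otherwise} \end{cases}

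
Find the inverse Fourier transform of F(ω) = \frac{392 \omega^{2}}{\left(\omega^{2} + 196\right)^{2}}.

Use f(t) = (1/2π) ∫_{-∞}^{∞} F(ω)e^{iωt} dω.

f(t) = 7 \left(1 - 14 \left|{t}\right|\right) e^{- 14 \left|{t}\right|}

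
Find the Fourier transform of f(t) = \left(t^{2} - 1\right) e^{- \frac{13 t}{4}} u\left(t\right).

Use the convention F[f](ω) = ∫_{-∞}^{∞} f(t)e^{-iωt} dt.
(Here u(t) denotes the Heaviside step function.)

F(ω) = \frac{4 \left(128 i \omega - \left(4 i \omega + 13\right)^{3} + 416\right)}{\left(4 i \omega + 13\right)^{4}}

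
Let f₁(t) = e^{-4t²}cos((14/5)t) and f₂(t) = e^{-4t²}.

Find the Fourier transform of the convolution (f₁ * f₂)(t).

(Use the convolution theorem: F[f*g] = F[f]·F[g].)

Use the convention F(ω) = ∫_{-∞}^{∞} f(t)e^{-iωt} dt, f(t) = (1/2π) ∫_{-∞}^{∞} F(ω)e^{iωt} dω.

F[f₁*f₂](ω) = \frac{\pi \left(e^{\frac{7 \omega}{10}} + 1\right) e^{- \frac{\omega^{2}}{8} - \frac{7 \omega}{20} - \frac{49}{100}}}{8}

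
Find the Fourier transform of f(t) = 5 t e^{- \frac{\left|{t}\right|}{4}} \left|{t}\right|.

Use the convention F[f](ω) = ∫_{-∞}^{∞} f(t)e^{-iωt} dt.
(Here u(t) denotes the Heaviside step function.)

F(ω) = \frac{5120 i \omega \left(16 \omega^{2} - 3\right)}{\left(16 \omega^{2} + 1\right)^{3}}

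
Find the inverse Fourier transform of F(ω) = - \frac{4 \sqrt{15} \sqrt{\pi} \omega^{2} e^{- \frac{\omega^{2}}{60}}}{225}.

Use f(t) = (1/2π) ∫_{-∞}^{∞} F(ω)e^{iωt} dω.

f(t) = 4 \left(60 t^{2} - 2\right) e^{- 15 t^{2}}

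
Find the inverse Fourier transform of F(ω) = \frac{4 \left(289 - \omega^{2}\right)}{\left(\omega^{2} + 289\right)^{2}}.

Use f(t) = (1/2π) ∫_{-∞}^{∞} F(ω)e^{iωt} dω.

f(t) = 2 e^{- 17 \left|{t}\right|} \left|{t}\right|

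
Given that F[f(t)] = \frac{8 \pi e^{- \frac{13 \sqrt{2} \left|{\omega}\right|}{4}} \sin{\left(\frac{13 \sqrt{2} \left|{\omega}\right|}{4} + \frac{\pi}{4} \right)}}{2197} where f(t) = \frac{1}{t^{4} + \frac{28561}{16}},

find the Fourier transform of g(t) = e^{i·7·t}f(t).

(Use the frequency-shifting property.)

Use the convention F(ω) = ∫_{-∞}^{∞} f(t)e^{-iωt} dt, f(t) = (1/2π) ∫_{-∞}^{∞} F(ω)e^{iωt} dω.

F[g](ω) = \frac{8 \pi e^{- \frac{13 \sqrt{2} \left|{\omega - 7}\right|}{4}} \sin{\left(\frac{13 \sqrt{2} \left|{\omega - 7}\right|}{4} + \frac{\pi}{4} \right)}}{2197}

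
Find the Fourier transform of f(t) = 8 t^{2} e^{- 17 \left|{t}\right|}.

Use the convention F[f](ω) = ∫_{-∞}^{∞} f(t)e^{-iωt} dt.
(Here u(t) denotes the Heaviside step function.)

F(ω) = \frac{544 \left(289 - 3 \omega^{2}\right)}{\left(\omega^{2} + 289\right)^{3}}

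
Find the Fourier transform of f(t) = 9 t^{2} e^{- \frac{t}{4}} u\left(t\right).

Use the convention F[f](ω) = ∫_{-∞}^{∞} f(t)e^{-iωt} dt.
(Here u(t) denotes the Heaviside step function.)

F(ω) = \frac{1152}{\left(4 i \omega + 1\right)^{3}}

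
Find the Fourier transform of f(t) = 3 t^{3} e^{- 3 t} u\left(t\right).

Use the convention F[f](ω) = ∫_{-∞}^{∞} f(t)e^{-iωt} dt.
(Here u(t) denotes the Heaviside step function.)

F(ω) = \frac{18}{\left(i \omega + 3\right)^{4}}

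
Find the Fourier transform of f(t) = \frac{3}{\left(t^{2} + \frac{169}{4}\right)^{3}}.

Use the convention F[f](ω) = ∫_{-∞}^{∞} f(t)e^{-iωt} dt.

F(ω) = \frac{3 \pi \left(169 \omega^{2} + 78 \left|{\omega}\right| + 12\right) e^{- \frac{13 \left|{\omega}\right|}{2}}}{371293}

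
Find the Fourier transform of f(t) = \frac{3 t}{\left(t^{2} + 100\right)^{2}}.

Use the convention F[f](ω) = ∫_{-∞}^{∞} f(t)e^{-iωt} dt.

F(ω) = - \frac{3 i \pi \omega e^{- 10 \left|{\omega}\right|}}{20}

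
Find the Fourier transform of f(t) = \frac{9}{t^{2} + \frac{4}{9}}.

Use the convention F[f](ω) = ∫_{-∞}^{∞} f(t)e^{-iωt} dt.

F(ω) = \frac{27 \pi e^{- \frac{2 \left|{\omega}\right|}{3}}}{2}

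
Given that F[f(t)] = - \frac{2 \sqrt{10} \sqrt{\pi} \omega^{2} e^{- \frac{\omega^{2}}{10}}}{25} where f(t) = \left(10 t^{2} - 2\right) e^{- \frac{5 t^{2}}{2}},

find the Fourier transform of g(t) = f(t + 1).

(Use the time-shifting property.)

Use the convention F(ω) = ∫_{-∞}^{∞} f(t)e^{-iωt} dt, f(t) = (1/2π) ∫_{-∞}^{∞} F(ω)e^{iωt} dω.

F[g](ω) = - \frac{2 \sqrt{10} \sqrt{\pi} \omega^{2} e^{- \omega \left(\frac{\omega}{10} - i\right)}}{25}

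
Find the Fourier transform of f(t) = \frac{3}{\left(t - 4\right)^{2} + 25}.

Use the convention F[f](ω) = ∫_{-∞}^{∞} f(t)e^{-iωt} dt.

F(ω) = \frac{3 \pi e^{- 4 i \omega - 5 \left|{\omega}\right|}}{5}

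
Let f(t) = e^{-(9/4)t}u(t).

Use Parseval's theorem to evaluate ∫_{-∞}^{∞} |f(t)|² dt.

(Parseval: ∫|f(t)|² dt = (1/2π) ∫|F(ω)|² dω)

∫|f(t)|² dt = \frac{2}{9}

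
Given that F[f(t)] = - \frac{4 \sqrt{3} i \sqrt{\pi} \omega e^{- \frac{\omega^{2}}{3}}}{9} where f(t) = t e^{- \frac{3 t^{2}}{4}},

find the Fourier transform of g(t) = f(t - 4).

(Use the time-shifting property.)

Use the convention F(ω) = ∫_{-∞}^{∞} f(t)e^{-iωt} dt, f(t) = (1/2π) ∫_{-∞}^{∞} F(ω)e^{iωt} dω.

F[g](ω) = - \frac{4 \sqrt{3} i \sqrt{\pi} \omega e^{- \frac{\omega \left(\omega + 12 i\right)}{3}}}{9}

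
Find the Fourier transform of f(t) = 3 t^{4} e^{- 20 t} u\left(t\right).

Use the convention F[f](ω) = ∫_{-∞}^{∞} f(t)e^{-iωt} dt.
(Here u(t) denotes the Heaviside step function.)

F(ω) = \frac{72}{\left(i \omega + 20\right)^{5}}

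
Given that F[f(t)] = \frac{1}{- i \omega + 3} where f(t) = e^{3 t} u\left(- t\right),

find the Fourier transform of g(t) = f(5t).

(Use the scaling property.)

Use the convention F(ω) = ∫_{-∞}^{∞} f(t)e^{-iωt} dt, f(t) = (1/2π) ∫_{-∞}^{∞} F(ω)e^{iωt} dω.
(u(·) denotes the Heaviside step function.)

F[g](ω) = \frac{i}{\omega + 15 i}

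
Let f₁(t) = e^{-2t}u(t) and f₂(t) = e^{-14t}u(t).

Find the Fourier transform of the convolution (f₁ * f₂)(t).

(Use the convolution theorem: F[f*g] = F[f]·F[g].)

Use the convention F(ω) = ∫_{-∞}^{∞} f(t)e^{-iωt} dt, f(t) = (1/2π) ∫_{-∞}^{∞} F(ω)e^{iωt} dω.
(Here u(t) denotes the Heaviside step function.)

F[f₁*f₂](ω) = \frac{1}{\left(i \omega + 2\right) \left(i \omega + 14\right)}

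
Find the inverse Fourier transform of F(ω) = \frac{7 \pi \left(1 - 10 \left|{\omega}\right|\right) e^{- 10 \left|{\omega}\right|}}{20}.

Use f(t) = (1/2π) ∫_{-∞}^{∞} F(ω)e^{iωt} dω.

f(t) = \frac{7 t^{2}}{\left(t^{2} + 100\right)^{2}}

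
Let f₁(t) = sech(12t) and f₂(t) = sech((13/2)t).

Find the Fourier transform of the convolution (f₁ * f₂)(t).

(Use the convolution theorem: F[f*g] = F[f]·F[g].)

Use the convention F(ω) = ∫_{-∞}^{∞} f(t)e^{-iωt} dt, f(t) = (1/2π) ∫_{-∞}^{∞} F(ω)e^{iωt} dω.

F[f₁*f₂](ω) = \frac{\pi^{2}}{78 \cosh{\left(\frac{\pi \omega}{24} \right)} \cosh{\left(\frac{\pi \omega}{13} \right)}}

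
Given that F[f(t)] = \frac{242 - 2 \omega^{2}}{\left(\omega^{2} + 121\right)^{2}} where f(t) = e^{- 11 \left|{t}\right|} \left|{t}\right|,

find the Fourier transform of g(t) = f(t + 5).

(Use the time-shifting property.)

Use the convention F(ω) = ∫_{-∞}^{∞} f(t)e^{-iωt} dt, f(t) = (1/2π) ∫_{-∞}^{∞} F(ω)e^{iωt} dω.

F[g](ω) = \frac{2 \left(121 - \omega^{2}\right) e^{5 i \omega}}{\left(\omega^{2} + 121\right)^{2}}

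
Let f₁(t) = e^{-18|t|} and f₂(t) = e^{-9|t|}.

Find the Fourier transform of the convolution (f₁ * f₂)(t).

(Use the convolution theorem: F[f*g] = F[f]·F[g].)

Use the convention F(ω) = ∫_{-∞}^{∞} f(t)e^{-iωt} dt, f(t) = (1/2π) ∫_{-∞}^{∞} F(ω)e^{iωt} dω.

F[f₁*f₂](ω) = \frac{648}{\left(\omega^{2} + 81\right) \left(\omega^{2} + 324\right)}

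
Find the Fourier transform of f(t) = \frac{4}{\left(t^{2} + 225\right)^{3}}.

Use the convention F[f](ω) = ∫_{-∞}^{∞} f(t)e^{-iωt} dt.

F(ω) = \frac{\pi \left(75 \omega^{2} + 15 \left|{\omega}\right| + 1\right) e^{- 15 \left|{\omega}\right|}}{506250}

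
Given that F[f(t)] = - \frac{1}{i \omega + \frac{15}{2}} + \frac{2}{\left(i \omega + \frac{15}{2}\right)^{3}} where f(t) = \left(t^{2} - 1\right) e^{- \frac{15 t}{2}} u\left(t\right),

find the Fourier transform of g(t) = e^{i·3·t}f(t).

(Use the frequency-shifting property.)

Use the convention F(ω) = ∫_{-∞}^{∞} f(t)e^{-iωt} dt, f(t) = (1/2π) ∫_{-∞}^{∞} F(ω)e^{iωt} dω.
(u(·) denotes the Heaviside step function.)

F[g](ω) = \frac{2 \left(16 i \left(\omega - 3\right) - \left(2 i \left(\omega - 3\right) + 15\right)^{3} + 120\right)}{\left(2 i \left(\omega - 3\right) + 15\right)^{4}}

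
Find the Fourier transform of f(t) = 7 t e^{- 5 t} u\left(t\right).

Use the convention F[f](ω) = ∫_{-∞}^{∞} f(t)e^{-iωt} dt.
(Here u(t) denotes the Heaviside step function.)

F(ω) = \frac{7}{\left(i \omega + 5\right)^{2}}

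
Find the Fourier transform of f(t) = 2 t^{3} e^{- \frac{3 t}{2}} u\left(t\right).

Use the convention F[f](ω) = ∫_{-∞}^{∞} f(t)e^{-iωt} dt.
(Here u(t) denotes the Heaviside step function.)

F(ω) = \frac{192}{\left(2 i \omega + 3\right)^{4}}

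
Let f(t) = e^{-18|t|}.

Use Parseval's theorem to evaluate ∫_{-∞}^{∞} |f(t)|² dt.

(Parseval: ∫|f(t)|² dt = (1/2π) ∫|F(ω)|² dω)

∫|f(t)|² dt = \frac{1}{18}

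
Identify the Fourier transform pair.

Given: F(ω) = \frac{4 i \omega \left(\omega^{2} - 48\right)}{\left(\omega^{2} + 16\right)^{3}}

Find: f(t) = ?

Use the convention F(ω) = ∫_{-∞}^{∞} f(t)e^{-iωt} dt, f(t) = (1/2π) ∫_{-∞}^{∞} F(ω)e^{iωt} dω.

f(t) = t e^{- 4 \left|{t}\right|} \left|{t}\right|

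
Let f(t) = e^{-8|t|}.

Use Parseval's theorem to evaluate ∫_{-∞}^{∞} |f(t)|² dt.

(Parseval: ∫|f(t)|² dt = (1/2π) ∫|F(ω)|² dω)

∫|f(t)|² dt = \frac{1}{8}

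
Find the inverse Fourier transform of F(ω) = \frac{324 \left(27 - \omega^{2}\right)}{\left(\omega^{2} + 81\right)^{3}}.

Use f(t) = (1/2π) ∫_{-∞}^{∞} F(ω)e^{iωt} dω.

f(t) = 3 t^{2} e^{- 9 \left|{t}\right|}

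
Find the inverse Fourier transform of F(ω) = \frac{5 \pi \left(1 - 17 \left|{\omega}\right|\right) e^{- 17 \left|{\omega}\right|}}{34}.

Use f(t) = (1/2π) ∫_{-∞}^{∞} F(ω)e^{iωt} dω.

f(t) = \frac{5 t^{2}}{\left(t^{2} + 289\right)^{2}}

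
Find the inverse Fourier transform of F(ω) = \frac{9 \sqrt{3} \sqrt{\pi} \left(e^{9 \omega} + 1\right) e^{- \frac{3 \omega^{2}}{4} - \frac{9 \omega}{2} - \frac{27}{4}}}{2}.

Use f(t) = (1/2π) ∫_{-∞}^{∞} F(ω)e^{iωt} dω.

f(t) = 9 e^{- \frac{t^{2}}{3}} \cos{\left(3 t \right)}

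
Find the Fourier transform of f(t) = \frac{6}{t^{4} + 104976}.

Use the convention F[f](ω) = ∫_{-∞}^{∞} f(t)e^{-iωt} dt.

F(ω) = \frac{\pi e^{- 9 \sqrt{2} \left|{\omega}\right|} \sin{\left(9 \sqrt{2} \left|{\omega}\right| + \frac{\pi}{4} \right)}}{972}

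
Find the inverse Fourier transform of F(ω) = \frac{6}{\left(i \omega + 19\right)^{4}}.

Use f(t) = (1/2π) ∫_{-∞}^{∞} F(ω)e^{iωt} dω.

f(t) = t^{3} e^{- 19 t} u\left(t\right)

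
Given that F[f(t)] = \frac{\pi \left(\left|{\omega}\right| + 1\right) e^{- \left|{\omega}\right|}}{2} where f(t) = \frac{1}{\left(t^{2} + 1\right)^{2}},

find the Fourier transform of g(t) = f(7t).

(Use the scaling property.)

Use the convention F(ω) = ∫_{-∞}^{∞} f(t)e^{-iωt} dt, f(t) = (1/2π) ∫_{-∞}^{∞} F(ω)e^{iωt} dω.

F[g](ω) = \frac{\pi \left(\left|{\omega}\right| + 7\right) e^{- \frac{\left|{\omega}\right|}{7}}}{98}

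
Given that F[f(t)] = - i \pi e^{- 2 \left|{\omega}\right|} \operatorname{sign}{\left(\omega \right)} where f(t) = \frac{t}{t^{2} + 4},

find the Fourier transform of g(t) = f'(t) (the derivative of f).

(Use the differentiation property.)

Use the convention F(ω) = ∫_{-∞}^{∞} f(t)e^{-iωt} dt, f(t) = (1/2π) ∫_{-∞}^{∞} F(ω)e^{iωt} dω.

F[g](ω) = \pi \omega e^{- 2 \left|{\omega}\right|} \operatorname{sign}{\left(\omega \right)}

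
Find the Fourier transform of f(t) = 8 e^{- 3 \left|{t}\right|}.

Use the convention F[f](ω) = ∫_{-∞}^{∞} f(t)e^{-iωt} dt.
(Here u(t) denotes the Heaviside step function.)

F(ω) = \frac{48}{\omega^{2} + 9}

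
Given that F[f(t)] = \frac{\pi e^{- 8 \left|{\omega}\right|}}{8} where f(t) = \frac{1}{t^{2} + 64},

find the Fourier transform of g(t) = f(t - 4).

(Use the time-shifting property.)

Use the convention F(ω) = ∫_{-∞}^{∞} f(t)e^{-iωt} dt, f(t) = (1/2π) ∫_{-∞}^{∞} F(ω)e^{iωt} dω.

F[g](ω) = \frac{\pi e^{- 4 i \omega - 8 \left|{\omega}\right|}}{8}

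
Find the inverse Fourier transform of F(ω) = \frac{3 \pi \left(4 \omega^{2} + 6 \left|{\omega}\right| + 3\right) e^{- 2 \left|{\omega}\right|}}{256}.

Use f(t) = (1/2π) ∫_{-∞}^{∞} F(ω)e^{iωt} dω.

f(t) = \frac{3}{\left(t^{2} + 4\right)^{3}}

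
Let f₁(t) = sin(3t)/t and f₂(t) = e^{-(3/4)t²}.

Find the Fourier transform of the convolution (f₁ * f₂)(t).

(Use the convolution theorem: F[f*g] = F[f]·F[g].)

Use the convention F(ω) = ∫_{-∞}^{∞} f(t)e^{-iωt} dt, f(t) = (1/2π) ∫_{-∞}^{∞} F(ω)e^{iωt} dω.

F[f₁*f₂](ω) = \begin{cases} \frac{2 \sqrt{3} \pi^{\frac{3}{2}} e^{- \frac{\omega^{2}}{3}}}{3} & \text{for}\: \omega > -3 \wedge \omega < 3 \\0 & \text{otherwise} \end{cases}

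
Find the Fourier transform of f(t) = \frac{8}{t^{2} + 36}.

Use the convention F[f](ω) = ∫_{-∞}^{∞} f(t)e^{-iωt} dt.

F(ω) = \frac{4 \pi e^{- 6 \left|{\omega}\right|}}{3}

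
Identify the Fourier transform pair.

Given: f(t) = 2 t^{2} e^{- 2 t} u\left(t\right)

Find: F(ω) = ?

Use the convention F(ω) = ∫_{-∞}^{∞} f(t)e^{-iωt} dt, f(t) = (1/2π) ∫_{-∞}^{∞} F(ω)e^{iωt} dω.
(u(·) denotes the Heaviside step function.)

F(ω) = \frac{4}{\left(i \omega + 2\right)^{3}}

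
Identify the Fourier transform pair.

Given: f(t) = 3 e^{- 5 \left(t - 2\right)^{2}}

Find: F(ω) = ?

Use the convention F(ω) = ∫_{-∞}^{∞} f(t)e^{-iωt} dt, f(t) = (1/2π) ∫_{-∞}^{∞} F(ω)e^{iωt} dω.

F(ω) = \frac{3 \sqrt{5} \sqrt{\pi} e^{- \frac{\omega \left(\omega + 40 i\right)}{20}}}{5}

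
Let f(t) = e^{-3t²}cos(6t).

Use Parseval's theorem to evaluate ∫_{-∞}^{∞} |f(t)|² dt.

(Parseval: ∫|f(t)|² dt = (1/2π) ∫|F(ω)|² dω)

∫|f(t)|² dt = \frac{\sqrt{6} \sqrt{\pi} \left(1 + e^{6}\right)}{12 e^{6}}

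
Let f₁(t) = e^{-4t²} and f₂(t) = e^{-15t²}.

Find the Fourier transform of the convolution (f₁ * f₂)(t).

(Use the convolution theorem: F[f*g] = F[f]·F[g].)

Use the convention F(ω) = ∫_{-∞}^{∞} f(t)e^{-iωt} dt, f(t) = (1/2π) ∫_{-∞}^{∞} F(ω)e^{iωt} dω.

F[f₁*f₂](ω) = \frac{\sqrt{15} \pi e^{- \frac{19 \omega^{2}}{240}}}{30}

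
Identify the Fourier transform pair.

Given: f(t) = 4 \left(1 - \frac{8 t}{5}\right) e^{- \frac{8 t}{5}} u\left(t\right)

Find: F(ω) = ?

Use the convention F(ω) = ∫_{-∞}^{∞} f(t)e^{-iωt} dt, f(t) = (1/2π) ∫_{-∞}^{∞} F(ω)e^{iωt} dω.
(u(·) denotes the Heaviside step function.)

F(ω) = \frac{100 i \omega}{- 25 \omega^{2} + 80 i \omega + 64}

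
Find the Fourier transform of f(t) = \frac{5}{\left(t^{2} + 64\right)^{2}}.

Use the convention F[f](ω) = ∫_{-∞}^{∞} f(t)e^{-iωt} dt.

F(ω) = \frac{5 \pi \left(8 \left|{\omega}\right| + 1\right) e^{- 8 \left|{\omega}\right|}}{1024}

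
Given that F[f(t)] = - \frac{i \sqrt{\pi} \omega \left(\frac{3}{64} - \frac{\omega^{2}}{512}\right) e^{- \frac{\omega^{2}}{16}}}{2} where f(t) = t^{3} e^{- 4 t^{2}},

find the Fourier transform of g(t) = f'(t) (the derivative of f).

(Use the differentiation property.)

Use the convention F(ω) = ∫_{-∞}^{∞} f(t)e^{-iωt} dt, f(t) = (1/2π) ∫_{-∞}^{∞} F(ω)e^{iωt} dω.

F[g](ω) = \frac{\sqrt{\pi} \omega^{2} \left(24 - \omega^{2}\right) e^{- \frac{\omega^{2}}{16}}}{1024}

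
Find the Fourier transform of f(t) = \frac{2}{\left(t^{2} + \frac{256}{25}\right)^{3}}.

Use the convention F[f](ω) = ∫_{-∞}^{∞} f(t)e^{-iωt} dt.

F(ω) = \frac{125 \pi \left(256 \omega^{2} + 240 \left|{\omega}\right| + 75\right) e^{- \frac{16 \left|{\omega}\right|}{5}}}{4194304}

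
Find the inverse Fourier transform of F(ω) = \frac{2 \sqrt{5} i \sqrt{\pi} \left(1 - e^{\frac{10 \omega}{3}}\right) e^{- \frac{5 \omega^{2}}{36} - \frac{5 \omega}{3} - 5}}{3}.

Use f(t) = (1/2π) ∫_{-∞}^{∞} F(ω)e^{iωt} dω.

f(t) = 4 e^{- \frac{9 t^{2}}{5}} \sin{\left(6 t \right)}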